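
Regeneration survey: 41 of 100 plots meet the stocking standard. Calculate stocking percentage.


Formula: Stocking % = stocked plots / total plots * 100
Stocking = 41 / 100 * 100
Stocking = 0.41 * 100 = 41.0%

41.0


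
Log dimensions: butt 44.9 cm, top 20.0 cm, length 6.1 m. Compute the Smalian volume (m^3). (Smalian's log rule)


Smalian: V = (A1 + A2)/2 * L,  A = pi*(D/200)^2
A1 = pi*(44.9/200)^2 = 0.158337 m^2
A2 = pi*(20.0/200)^2 = 0.031416 m^2
V = (0.158337+0.031416)/2*6.1 = 0.5787 m^3

0.5787


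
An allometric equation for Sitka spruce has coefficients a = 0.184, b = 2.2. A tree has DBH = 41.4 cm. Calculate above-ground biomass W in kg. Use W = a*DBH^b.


Formula: W = a * DBH^b  (allometric power law)
DBH^b = 41.4^2.2 = 3609.1152
W = 0.184 * 3609.1152 = 664.1 kg

664.1


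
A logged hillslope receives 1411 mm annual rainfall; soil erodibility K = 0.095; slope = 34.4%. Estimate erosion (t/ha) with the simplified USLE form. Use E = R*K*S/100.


Formula: E = R * K * S / 100  (simplified USLE)
R * K = 1411 * 0.095 = 134.045
E = 134.045 * 34.4 / 100 = 46.11 t/ha

46.11


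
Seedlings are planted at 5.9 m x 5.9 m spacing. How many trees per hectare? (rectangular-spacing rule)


Formula: TPH = 10000 m^2/ha / (spacing_x * spacing_y)
Area per tree = 5.9 m * 5.9 m = 34.81 m^2
TPH = 10000 / 34.81 = 287 trees/ha

287


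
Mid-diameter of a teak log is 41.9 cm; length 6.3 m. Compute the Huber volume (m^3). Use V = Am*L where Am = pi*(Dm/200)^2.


Huber: V = Am * L,  Am = pi*(Dm/200)^2
Am = pi*(41.9/200)^2 = 0.137885 m^2
V = 0.137885*6.3 = 0.8687 m^3

0.8687


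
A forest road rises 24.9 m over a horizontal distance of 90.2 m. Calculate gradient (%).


Formula: Gradient = rise / run * 100
Gradient = 24.9 / 90.2 * 100 = 27.6%

27.6


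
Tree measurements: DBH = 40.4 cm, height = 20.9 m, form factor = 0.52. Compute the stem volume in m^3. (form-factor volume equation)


Formula: V = pi * (DBH/200)^2 * H * ff
Radius = DBH/200 = 40.4/200 = 0.202 m
Radius^2 = 0.202^2 = 0.040804 m^2
V = pi * 0.040804 * 20.9 * 0.52
V = 1.393 m^3

1.393


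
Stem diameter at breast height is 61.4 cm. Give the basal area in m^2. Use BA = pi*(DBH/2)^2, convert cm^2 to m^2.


Formula: BA = pi * (DBH/2)^2 / 10000  (cm^2 to m^2)
Radius = DBH/2 = 61.4/2 = 30.7 cm
BA = pi * 30.7^2 / 10000
   = 2960.9197 cm^2 / 10000
   = 0.2961 m^2

0.2961


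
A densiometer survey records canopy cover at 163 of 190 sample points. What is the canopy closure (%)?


Formula: Canopy closure = covered points / total points * 100
Closure = 163 / 190 * 100
Closure = 0.8579 * 100 = 85.8%

85.8


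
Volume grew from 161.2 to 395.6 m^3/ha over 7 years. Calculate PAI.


Formula: PAI = (V_T2 - V_T1) / (T2 - T1)
Volume increment = 395.6 - 161.2 = 234.4 m^3/ha
PAI = 234.4 / 7 = 33.49 m^3/ha/year

33.49


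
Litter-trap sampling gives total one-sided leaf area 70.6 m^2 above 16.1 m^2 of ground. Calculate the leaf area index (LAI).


Formula: LAI = total leaf area / ground area  (dimensionless)
LAI = 70.6 m^2 / 16.1 m^2
LAI = 4.39

4.39


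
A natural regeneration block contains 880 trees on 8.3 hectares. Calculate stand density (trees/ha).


Formula: Stand Density = N_trees / Area_ha
Density = 880 trees / 8.3 ha
Density = 106 trees/ha

106


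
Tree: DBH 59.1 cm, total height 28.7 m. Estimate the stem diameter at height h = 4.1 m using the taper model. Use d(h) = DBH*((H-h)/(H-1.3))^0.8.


Taper: d(h) = DBH * ((H - h) / (H - 1.3))^0.8
Numerator = H - h = 28.7 - 4.1 = 24.6 m
Denominator = H - 1.3 = 28.7 - 1.3 = 27.4 m
Ratio = 24.6 / 27.4 = 0.89781
d = 59.1 * 0.89781^0.8 = 54.2 cm

54.2


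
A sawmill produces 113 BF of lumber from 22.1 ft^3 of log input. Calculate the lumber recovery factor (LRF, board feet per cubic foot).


Formula: LRF = Lumber Output (BF) / Log Input (ft^3)
LRF = 113 BF / 22.1 ft^3
LRF = 5.11 BF/ft^3

5.11


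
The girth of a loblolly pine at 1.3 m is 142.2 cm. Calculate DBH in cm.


Formula: DBH = C / pi
DBH = 142.2 / pi
pi = 3.14159...
DBH = 45.3 cm

45.3


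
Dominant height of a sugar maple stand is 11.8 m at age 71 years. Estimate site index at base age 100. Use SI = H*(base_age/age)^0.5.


Formula: SI = H_dom * (base_age / age)^0.5
Age ratio = 100 / 71 = 1.40845
sqrt(age_ratio) = 1.18678
SI = 11.8 * 1.18678 = 14.0 m

14.0


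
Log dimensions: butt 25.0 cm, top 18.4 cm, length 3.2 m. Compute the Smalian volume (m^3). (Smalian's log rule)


Smalian: V = (A1 + A2)/2 * L,  A = pi*(D/200)^2
A1 = pi*(25.0/200)^2 = 0.049087 m^2
A2 = pi*(18.4/200)^2 = 0.02659 m^2
V = (0.049087+0.02659)/2*3.2 = 0.1211 m^3

0.1211


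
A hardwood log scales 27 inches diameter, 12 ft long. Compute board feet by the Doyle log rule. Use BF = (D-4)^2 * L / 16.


Doyle: BF = (D - 4)^2 * L / 16
Adjusted diameter = 27 - 4 = 23 in
(D-4)^2 = 23^2 = 529
BF = 529 * 12 / 16 = 397 BF

397


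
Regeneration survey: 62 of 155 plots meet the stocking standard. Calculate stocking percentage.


Formula: Stocking % = stocked plots / total plots * 100
Stocking = 62 / 155 * 100
Stocking = 0.4 * 100 = 40.0%

40.0


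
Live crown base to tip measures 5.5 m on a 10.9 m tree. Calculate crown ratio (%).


Formula: Crown Ratio = (Crown Length / Total Height) * 100
CR = (5.5 m / 10.9 m) * 100
CR = 0.5046 * 100 = 50.5%

50.5


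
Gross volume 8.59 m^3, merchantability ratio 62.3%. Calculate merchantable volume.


Formula: MV = V_total * (merchantable_pct / 100)
Merchantable fraction = 62.3% / 100 = 0.623
MV = 8.59 m^3 * 0.623 = 5.352 m^3

5.352


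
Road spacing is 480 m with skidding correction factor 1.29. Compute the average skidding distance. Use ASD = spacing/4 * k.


Formula: ASD = (spacing / 4) * correction
Uncorrected distance = spacing / 4 = 480 / 4 = 120 m
ASD = 120 * 1.29 = 155 m

155


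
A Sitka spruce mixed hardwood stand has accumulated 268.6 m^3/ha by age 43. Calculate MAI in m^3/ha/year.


Formula: MAI = Total Volume / Stand Age
MAI = 268.6 m^3/ha / 43 years
MAI = 6.25 m^3/ha/year

6.25


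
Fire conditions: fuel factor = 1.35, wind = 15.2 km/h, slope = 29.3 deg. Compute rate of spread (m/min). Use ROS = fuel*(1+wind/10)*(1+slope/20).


Formula: ROS = fuel * (1 + wind/10) * (1 + slope/20)
Wind factor = 1 + 15.2/10 = 2.52
Slope factor = 1 + 29.3/20 = 2.465
ROS = 1.35 * 2.52 * 2.465 = 8.39 m/min

8.39


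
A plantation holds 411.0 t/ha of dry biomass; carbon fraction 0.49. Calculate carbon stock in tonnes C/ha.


Formula: Carbon Stock = Biomass * Carbon Fraction
C = 411.0 t/ha * 0.49
C = 201.4 t C/ha

201.4


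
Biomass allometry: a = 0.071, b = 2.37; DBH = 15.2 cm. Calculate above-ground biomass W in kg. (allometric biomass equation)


Formula: W = a * DBH^b  (allometric power law)
DBH^b = 15.2^2.37 = 632.3672
W = 0.071 * 632.3672 = 44.9 kg

44.9


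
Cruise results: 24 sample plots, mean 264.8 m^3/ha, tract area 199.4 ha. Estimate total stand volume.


Formula: Total Volume = Mean Volume per ha * Total Area
Total Volume = 264.8 m^3/ha * 199.4 ha
Total Volume = 52801 m^3

52801


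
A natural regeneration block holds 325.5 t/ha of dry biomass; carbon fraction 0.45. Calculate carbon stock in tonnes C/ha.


Formula: Carbon Stock = Biomass * Carbon Fraction
C = 325.5 t/ha * 0.45
C = 146.5 t C/ha

146.5


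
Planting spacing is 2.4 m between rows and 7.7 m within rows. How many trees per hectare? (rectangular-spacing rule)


Formula: TPH = 10000 m^2/ha / (spacing_x * spacing_y)
Area per tree = 2.4 m * 7.7 m = 18.48 m^2
TPH = 10000 / 18.48 = 541 trees/ha

541


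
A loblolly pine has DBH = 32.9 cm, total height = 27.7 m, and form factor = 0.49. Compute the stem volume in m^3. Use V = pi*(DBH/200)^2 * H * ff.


Formula: V = pi * (DBH/200)^2 * H * ff
Radius = DBH/200 = 32.9/200 = 0.1645 m
Radius^2 = 0.1645^2 = 0.02706025 m^2
V = pi * 0.02706025 * 27.7 * 0.49
V = 1.154 m^3

1.154


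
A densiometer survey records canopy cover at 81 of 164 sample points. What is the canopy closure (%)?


Formula: Canopy closure = covered points / total points * 100
Closure = 81 / 164 * 100
Closure = 0.4939 * 100 = 49.4%

49.4


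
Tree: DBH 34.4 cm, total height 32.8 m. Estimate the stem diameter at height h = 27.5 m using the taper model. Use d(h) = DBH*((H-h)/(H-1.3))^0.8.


Taper: d(h) = DBH * ((H - h) / (H - 1.3))^0.8
Numerator = H - h = 32.8 - 27.5 = 5.3 m
Denominator = H - 1.3 = 32.8 - 1.3 = 31.5 m
Ratio = 5.3 / 31.5 = 0.16825
d = 34.4 * 0.16825^0.8 = 8.3 cm

8.3


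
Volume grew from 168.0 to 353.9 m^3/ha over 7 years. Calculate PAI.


Formula: PAI = (V_T2 - V_T1) / (T2 - T1)
Volume increment = 353.9 - 168.0 = 185.9 m^3/ha
PAI = 185.9 / 7 = 26.56 m^3/ha/year

26.56


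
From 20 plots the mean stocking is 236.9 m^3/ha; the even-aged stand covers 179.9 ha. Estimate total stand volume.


Formula: Total Volume = Mean Volume per ha * Total Area
Total Volume = 236.9 m^3/ha * 179.9 ha
Total Volume = 42618 m^3

42618


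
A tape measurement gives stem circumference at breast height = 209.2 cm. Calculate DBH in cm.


Formula: DBH = C / pi
DBH = 209.2 / pi
pi = 3.14159...
DBH = 66.6 cm

66.6


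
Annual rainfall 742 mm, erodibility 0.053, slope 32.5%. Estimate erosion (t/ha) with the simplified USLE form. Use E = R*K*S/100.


Formula: E = R * K * S / 100  (simplified USLE)
R * K = 742 * 0.053 = 39.326
E = 39.326 * 32.5 / 100 = 12.78 t/ha

12.78


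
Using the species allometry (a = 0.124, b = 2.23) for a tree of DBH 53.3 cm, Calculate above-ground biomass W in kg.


Formula: W = a * DBH^b  (allometric power law)
DBH^b = 53.3^2.23 = 7089.2726
W = 0.124 * 7089.2726 = 879.1 kg

879.1


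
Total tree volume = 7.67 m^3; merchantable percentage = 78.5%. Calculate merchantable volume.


Formula: MV = V_total * (merchantable_pct / 100)
Merchantable fraction = 78.5% / 100 = 0.785
MV = 7.67 m^3 * 0.785 = 6.021 m^3

6.021


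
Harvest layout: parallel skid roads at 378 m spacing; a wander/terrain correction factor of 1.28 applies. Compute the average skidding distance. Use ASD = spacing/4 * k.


Formula: ASD = (spacing / 4) * correction
Uncorrected distance = spacing / 4 = 378 / 4 = 94.5 m
ASD = 94.5 * 1.28 = 121 m

121


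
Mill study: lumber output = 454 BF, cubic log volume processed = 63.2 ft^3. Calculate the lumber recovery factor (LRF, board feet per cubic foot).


Formula: LRF = Lumber Output (BF) / Log Input (ft^3)
LRF = 454 BF / 63.2 ft^3
LRF = 7.18 BF/ft^3

7.18


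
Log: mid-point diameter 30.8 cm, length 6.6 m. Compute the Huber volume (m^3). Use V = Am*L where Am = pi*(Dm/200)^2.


Huber: V = Am * L,  Am = pi*(Dm/200)^2
Am = pi*(30.8/200)^2 = 0.074506 m^2
V = 0.074506*6.6 = 0.4917 m^3

0.4917


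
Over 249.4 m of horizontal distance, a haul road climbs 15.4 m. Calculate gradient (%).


Formula: Gradient = rise / run * 100
Gradient = 15.4 / 249.4 * 100 = 6.2%

6.2


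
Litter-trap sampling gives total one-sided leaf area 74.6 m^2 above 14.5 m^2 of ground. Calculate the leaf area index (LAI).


Formula: LAI = total leaf area / ground area  (dimensionless)
LAI = 74.6 m^2 / 14.5 m^2
LAI = 5.14

5.14


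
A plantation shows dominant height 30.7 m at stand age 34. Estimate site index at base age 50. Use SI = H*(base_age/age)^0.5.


Formula: SI = H_dom * (base_age / age)^0.5
Age ratio = 50 / 34 = 1.47059
sqrt(age_ratio) = 1.21268
SI = 30.7 * 1.21268 = 37.2 m

37.2


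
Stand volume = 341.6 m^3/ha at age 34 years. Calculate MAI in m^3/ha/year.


Formula: MAI = Total Volume / Stand Age
MAI = 341.6 m^3/ha / 34 years
MAI = 10.05 m^3/ha/year

10.05


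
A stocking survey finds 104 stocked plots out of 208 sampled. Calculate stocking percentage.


Formula: Stocking % = stocked plots / total plots * 100
Stocking = 104 / 208 * 100
Stocking = 0.5 * 100 = 50.0%

50.0


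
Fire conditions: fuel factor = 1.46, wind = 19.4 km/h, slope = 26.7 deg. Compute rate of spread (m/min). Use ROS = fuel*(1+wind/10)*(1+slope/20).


Formula: ROS = fuel * (1 + wind/10) * (1 + slope/20)
Wind factor = 1 + 19.4/10 = 2.94
Slope factor = 1 + 26.7/20 = 2.335
ROS = 1.46 * 2.94 * 2.335 = 10.02 m/min

10.02


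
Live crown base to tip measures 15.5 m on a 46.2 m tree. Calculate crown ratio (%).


Formula: Crown Ratio = (Crown Length / Total Height) * 100
CR = (15.5 m / 46.2 m) * 100
CR = 0.3355 * 100 = 33.5%

33.5


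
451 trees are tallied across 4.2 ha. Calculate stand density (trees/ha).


Formula: Stand Density = N_trees / Area_ha
Density = 451 trees / 4.2 ha
Density = 107 trees/ha

107


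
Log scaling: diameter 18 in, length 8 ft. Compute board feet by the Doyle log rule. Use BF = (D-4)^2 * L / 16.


Doyle: BF = (D - 4)^2 * L / 16
Adjusted diameter = 18 - 4 = 14 in
(D-4)^2 = 14^2 = 196
BF = 196 * 8 / 16 = 98 BF

98


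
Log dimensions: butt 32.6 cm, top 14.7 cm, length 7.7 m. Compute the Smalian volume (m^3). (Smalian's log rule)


Smalian: V = (A1 + A2)/2 * L,  A = pi*(D/200)^2
A1 = pi*(32.6/200)^2 = 0.083469 m^2
A2 = pi*(14.7/200)^2 = 0.016972 m^2
V = (0.083469+0.016972)/2*7.7 = 0.3867 m^3

0.3867


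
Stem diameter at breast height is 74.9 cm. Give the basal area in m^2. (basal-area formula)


Formula: BA = pi * (DBH/2)^2 / 10000  (cm^2 to m^2)
Radius = DBH/2 = 74.9/2 = 37.45 cm
BA = pi * 37.45^2 / 10000
   = 4406.0916 cm^2 / 10000
   = 0.4406 m^2

0.4406


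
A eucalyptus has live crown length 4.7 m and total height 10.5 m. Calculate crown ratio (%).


Formula: Crown Ratio = (Crown Length / Total Height) * 100
CR = (4.7 m / 10.5 m) * 100
CR = 0.4476 * 100 = 44.8%

44.8


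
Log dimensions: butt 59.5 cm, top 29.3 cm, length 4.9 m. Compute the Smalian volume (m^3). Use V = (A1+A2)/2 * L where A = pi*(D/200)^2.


Smalian: V = (A1 + A2)/2 * L,  A = pi*(D/200)^2
A1 = pi*(59.5/200)^2 = 0.278051 m^2
A2 = pi*(29.3/200)^2 = 0.067426 m^2
V = (0.278051+0.067426)/2*4.9 = 0.8464 m^3

0.8464


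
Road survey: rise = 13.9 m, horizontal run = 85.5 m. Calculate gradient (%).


Formula: Gradient = rise / run * 100
Gradient = 13.9 / 85.5 * 100 = 16.3%

16.3


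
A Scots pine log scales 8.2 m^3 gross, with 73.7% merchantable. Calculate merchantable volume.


Formula: MV = V_total * (merchantable_pct / 100)
Merchantable fraction = 73.7% / 100 = 0.737
MV = 8.2 m^3 * 0.737 = 6.043 m^3

6.043


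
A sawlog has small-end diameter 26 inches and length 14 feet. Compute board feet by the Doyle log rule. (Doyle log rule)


Doyle: BF = (D - 4)^2 * L / 16
Adjusted diameter = 26 - 4 = 22 in
(D-4)^2 = 22^2 = 484
BF = 484 * 14 / 16 = 424 BF

424


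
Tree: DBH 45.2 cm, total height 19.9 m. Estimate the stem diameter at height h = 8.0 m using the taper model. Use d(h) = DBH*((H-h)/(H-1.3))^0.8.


Taper: d(h) = DBH * ((H - h) / (H - 1.3))^0.8
Numerator = H - h = 19.9 - 8.0 = 11.9 m
Denominator = H - 1.3 = 19.9 - 1.3 = 18.6 m
Ratio = 11.9 / 18.6 = 0.63978
d = 45.2 * 0.63978^0.8 = 31.6 cm

31.6


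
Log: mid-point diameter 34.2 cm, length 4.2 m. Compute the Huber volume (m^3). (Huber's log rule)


Huber: V = Am * L,  Am = pi*(Dm/200)^2
Am = pi*(34.2/200)^2 = 0.091863 m^2
V = 0.091863*4.2 = 0.3858 m^3

0.3858


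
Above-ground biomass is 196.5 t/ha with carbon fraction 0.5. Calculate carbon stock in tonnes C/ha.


Formula: Carbon Stock = Biomass * Carbon Fraction
C = 196.5 t/ha * 0.5
C = 98.3 t C/ha

98.3


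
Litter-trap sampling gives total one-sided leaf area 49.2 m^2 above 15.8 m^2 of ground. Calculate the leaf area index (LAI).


Formula: LAI = total leaf area / ground area  (dimensionless)
LAI = 49.2 m^2 / 15.8 m^2
LAI = 3.11

3.11


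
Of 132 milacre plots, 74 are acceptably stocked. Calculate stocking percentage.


Formula: Stocking % = stocked plots / total plots * 100
Stocking = 74 / 132 * 100
Stocking = 0.5606 * 100 = 56.1%

56.1


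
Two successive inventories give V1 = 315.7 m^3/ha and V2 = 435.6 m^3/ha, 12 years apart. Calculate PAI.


Formula: PAI = (V_T2 - V_T1) / (T2 - T1)
Volume increment = 435.6 - 315.7 = 119.9 m^3/ha
PAI = 119.9 / 12 = 9.99 m^3/ha/year

9.99


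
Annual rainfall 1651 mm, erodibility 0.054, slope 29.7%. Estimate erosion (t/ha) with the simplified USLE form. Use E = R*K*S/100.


Formula: E = R * K * S / 100  (simplified USLE)
R * K = 1651 * 0.054 = 89.154
E = 89.154 * 29.7 / 100 = 26.48 t/ha

26.48


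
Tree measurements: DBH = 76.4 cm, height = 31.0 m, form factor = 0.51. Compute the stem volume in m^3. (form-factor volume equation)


Formula: V = pi * (DBH/200)^2 * H * ff
Radius = DBH/200 = 76.4/200 = 0.382 m
Radius^2 = 0.382^2 = 0.145924 m^2
V = pi * 0.145924 * 31.0 * 0.51
V = 7.248 m^3

7.248


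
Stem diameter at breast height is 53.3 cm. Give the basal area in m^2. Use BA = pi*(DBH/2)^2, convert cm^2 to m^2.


Formula: BA = pi * (DBH/2)^2 / 10000  (cm^2 to m^2)
Radius = DBH/2 = 53.3/2 = 26.65 cm
BA = pi * 26.65^2 / 10000
   = 2231.2298 cm^2 / 10000
   = 0.2231 m^2

0.2231


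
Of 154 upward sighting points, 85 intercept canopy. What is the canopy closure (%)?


Formula: Canopy closure = covered points / total points * 100
Closure = 85 / 154 * 100
Closure = 0.5519 * 100 = 55.2%

55.2


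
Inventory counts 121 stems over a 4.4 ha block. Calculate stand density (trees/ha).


Formula: Stand Density = N_trees / Area_ha
Density = 121 trees / 4.4 ha
Density = 28 trees/ha

28


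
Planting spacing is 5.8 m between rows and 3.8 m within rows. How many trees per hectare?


Formula: TPH = 10000 m^2/ha / (spacing_x * spacing_y)
Area per tree = 5.8 m * 3.8 m = 22.04 m^2
TPH = 10000 / 22.04 = 454 trees/ha

454


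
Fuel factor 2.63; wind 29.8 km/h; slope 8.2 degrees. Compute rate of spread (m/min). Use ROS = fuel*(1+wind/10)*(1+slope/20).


Formula: ROS = fuel * (1 + wind/10) * (1 + slope/20)
Wind factor = 1 + 29.8/10 = 3.98
Slope factor = 1 + 8.2/20 = 1.41
ROS = 2.63 * 3.98 * 1.41 = 14.76 m/min

14.76


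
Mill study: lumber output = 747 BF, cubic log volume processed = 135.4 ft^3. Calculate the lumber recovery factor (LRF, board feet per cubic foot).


Formula: LRF = Lumber Output (BF) / Log Input (ft^3)
LRF = 747 BF / 135.4 ft^3
LRF = 5.52 BF/ft^3

5.52


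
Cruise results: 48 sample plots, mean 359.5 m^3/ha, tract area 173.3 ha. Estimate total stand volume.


Formula: Total Volume = Mean Volume per ha * Total Area
Total Volume = 359.5 m^3/ha * 173.3 ha
Total Volume = 62301 m^3

62301


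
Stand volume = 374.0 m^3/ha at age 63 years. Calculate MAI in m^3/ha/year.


Formula: MAI = Total Volume / Stand Age
MAI = 374.0 m^3/ha / 63 years
MAI = 5.94 m^3/ha/year

5.94


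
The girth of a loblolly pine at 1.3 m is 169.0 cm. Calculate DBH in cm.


Formula: DBH = C / pi
DBH = 169.0 / pi
pi = 3.14159...
DBH = 53.8 cm

53.8


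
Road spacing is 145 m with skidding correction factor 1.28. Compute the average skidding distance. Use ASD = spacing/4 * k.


Formula: ASD = (spacing / 4) * correction
Uncorrected distance = spacing / 4 = 145 / 4 = 36.25 m
ASD = 36.25 * 1.28 = 46 m

46


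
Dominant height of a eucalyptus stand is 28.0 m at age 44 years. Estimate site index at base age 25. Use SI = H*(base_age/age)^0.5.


Formula: SI = H_dom * (base_age / age)^0.5
Age ratio = 25 / 44 = 0.56818
sqrt(age_ratio) = 0.75378
SI = 28.0 * 0.75378 = 21.1 m

21.1


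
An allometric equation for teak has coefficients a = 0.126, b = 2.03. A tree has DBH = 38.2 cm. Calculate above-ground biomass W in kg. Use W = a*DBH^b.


Formula: W = a * DBH^b  (allometric power law)
DBH^b = 38.2^2.03 = 1627.7535
W = 0.126 * 1627.7535 = 205.1 kg

205.1


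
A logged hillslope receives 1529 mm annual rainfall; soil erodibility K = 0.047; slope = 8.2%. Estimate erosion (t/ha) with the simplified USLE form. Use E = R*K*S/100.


Formula: E = R * K * S / 100  (simplified USLE)
R * K = 1529 * 0.047 = 71.863
E = 71.863 * 8.2 / 100 = 5.89 t/ha

5.89


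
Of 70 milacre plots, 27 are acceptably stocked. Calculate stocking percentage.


Formula: Stocking % = stocked plots / total plots * 100
Stocking = 27 / 70 * 100
Stocking = 0.3857 * 100 = 38.6%

38.6


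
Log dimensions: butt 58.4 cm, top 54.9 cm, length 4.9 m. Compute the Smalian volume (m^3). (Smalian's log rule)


Smalian: V = (A1 + A2)/2 * L,  A = pi*(D/200)^2
A1 = pi*(58.4/200)^2 = 0.267865 m^2
A2 = pi*(54.9/200)^2 = 0.23672 m^2
V = (0.267865+0.23672)/2*4.9 = 1.2362 m^3

1.2362


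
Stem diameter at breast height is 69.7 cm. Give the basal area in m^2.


Formula: BA = pi * (DBH/2)^2 / 10000  (cm^2 to m^2)
Radius = DBH/2 = 69.7/2 = 34.85 cm
BA = pi * 34.85^2 / 10000
   = 3815.535 cm^2 / 10000
   = 0.3816 m^2

0.3816


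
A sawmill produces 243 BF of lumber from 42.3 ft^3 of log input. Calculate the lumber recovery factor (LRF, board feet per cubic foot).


Formula: LRF = Lumber Output (BF) / Log Input (ft^3)
LRF = 243 BF / 42.3 ft^3
LRF = 5.74 BF/ft^3

5.74


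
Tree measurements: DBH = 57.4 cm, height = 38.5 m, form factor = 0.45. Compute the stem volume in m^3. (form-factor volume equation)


Formula: V = pi * (DBH/200)^2 * H * ff
Radius = DBH/200 = 57.4/200 = 0.287 m
Radius^2 = 0.287^2 = 0.082369 m^2
V = pi * 0.082369 * 38.5 * 0.45
V = 4.483 m^3

4.483


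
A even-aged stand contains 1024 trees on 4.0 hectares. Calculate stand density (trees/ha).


Formula: Stand Density = N_trees / Area_ha
Density = 1024 trees / 4.0 ha
Density = 256 trees/ha

256


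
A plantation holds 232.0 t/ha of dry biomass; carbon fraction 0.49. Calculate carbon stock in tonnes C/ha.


Formula: Carbon Stock = Biomass * Carbon Fraction
C = 232.0 t/ha * 0.49
C = 113.7 t C/ha

113.7


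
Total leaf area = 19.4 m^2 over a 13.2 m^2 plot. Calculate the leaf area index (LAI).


Formula: LAI = total leaf area / ground area  (dimensionless)
LAI = 19.4 m^2 / 13.2 m^2
LAI = 1.47

1.47


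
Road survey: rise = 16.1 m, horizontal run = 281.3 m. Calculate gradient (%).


Formula: Gradient = rise / run * 100
Gradient = 16.1 / 281.3 * 100 = 5.7%

5.7


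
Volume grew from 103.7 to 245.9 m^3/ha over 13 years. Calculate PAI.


Formula: PAI = (V_T2 - V_T1) / (T2 - T1)
Volume increment = 245.9 - 103.7 = 142.2 m^3/ha
PAI = 142.2 / 13 = 10.94 m^3/ha/year

10.94


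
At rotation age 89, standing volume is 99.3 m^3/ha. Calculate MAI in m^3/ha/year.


Formula: MAI = Total Volume / Stand Age
MAI = 99.3 m^3/ha / 89 years
MAI = 1.12 m^3/ha/year

1.12


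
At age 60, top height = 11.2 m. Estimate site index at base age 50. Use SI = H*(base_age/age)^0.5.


Formula: SI = H_dom * (base_age / age)^0.5
Age ratio = 50 / 60 = 0.83333
sqrt(age_ratio) = 0.91287
SI = 11.2 * 0.91287 = 10.2 m

10.2


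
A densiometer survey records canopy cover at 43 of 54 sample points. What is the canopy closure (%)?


Formula: Canopy closure = covered points / total points * 100
Closure = 43 / 54 * 100
Closure = 0.7963 * 100 = 79.6%

79.6


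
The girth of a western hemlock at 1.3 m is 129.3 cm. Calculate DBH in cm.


Formula: DBH = C / pi
DBH = 129.3 / pi
pi = 3.14159...
DBH = 41.2 cm

41.2


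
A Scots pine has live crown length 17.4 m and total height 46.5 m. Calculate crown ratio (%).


Formula: Crown Ratio = (Crown Length / Total Height) * 100
CR = (17.4 m / 46.5 m) * 100
CR = 0.3742 * 100 = 37.4%

37.4


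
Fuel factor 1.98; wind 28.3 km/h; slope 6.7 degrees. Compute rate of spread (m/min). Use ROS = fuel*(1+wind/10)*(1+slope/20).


Formula: ROS = fuel * (1 + wind/10) * (1 + slope/20)
Wind factor = 1 + 28.3/10 = 3.83
Slope factor = 1 + 6.7/20 = 1.335
ROS = 1.98 * 3.83 * 1.335 = 10.12 m/min

10.12


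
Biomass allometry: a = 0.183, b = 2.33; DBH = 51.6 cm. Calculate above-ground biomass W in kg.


Formula: W = a * DBH^b  (allometric power law)
DBH^b = 51.6^2.33 = 9783.0394
W = 0.183 * 9783.0394 = 1790.3 kg

1790.3


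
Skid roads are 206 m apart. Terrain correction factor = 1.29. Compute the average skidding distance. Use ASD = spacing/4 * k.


Formula: ASD = (spacing / 4) * correction
Uncorrected distance = spacing / 4 = 206 / 4 = 51.5 m
ASD = 51.5 * 1.29 = 66 m

66


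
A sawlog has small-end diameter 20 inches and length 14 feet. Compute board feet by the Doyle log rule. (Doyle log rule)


Doyle: BF = (D - 4)^2 * L / 16
Adjusted diameter = 20 - 4 = 16 in
(D-4)^2 = 16^2 = 256
BF = 256 * 14 / 16 = 224 BF

224


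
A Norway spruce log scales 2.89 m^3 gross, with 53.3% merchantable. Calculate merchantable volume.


Formula: MV = V_total * (merchantable_pct / 100)
Merchantable fraction = 53.3% / 100 = 0.533
MV = 2.89 m^3 * 0.533 = 1.54 m^3

1.54


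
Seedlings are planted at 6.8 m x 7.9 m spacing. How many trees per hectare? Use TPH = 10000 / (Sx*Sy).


Formula: TPH = 10000 m^2/ha / (spacing_x * spacing_y)
Area per tree = 6.8 m * 7.9 m = 53.72 m^2
TPH = 10000 / 53.72 = 186 trees/ha

186


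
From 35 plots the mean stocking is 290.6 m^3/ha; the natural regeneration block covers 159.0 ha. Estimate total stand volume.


Formula: Total Volume = Mean Volume per ha * Total Area
Total Volume = 290.6 m^3/ha * 159.0 ha
Total Volume = 46205 m^3

46205


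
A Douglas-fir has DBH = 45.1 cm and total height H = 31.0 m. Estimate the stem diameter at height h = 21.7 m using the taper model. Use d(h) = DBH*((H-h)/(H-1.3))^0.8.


Taper: d(h) = DBH * ((H - h) / (H - 1.3))^0.8
Numerator = H - h = 31.0 - 21.7 = 9.3 m
Denominator = H - 1.3 = 31.0 - 1.3 = 29.7 m
Ratio = 9.3 / 29.7 = 0.31313
d = 45.1 * 0.31313^0.8 = 17.8 cm

17.8


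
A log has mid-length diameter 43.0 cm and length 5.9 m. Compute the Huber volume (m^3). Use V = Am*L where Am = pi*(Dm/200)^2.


Huber: V = Am * L,  Am = pi*(Dm/200)^2
Am = pi*(43.0/200)^2 = 0.14522 m^2
V = 0.14522*5.9 = 0.8568 m^3

0.8568


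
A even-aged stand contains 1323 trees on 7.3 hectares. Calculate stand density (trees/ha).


Formula: Stand Density = N_trees / Area_ha
Density = 1323 trees / 7.3 ha
Density = 181 trees/ha

181


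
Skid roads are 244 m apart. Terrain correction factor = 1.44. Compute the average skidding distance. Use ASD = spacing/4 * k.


Formula: ASD = (spacing / 4) * correction
Uncorrected distance = spacing / 4 = 244 / 4 = 61 m
ASD = 61 * 1.44 = 88 m

88


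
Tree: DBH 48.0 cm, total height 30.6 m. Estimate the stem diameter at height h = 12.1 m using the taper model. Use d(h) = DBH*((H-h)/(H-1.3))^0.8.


Taper: d(h) = DBH * ((H - h) / (H - 1.3))^0.8
Numerator = H - h = 30.6 - 12.1 = 18.5 m
Denominator = H - 1.3 = 30.6 - 1.3 = 29.3 m
Ratio = 18.5 / 29.3 = 0.6314
d = 48.0 * 0.6314^0.8 = 33.2 cm

33.2


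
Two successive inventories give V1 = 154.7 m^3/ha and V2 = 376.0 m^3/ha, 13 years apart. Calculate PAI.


Formula: PAI = (V_T2 - V_T1) / (T2 - T1)
Volume increment = 376.0 - 154.7 = 221.3 m^3/ha
PAI = 221.3 / 13 = 17.02 m^3/ha/year

17.02


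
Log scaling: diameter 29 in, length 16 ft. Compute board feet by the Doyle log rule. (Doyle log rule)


Doyle: BF = (D - 4)^2 * L / 16
Adjusted diameter = 29 - 4 = 25 in
(D-4)^2 = 25^2 = 625
BF = 625 * 16 / 16 = 625 BF

625


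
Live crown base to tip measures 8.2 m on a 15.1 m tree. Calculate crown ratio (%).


Formula: Crown Ratio = (Crown Length / Total Height) * 100
CR = (8.2 m / 15.1 m) * 100
CR = 0.543 * 100 = 54.3%

54.3


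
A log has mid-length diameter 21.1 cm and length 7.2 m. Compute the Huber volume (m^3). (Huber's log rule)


Huber: V = Am * L,  Am = pi*(Dm/200)^2
Am = pi*(21.1/200)^2 = 0.034967 m^2
V = 0.034967*7.2 = 0.2518 m^3

0.2518


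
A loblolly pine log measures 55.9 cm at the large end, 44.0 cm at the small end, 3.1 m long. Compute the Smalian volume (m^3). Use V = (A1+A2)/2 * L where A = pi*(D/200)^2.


Smalian: V = (A1 + A2)/2 * L,  A = pi*(D/200)^2
A1 = pi*(55.9/200)^2 = 0.245422 m^2
A2 = pi*(44.0/200)^2 = 0.152053 m^2
V = (0.245422+0.152053)/2*3.1 = 0.6161 m^3

0.6161


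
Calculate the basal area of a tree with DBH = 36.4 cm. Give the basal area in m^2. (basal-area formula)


Formula: BA = pi * (DBH/2)^2 / 10000  (cm^2 to m^2)
Radius = DBH/2 = 36.4/2 = 18.2 cm
BA = pi * 18.2^2 / 10000
   = 1040.6212 cm^2 / 10000
   = 0.1041 m^2

0.1041


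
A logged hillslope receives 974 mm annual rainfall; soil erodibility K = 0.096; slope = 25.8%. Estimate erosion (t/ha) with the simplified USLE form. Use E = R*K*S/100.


Formula: E = R * K * S / 100  (simplified USLE)
R * K = 974 * 0.096 = 93.504
E = 93.504 * 25.8 / 100 = 24.12 t/ha

24.12


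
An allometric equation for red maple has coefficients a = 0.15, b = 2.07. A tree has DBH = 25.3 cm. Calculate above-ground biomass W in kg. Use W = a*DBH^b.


Formula: W = a * DBH^b  (allometric power law)
DBH^b = 25.3^2.07 = 802.5267
W = 0.15 * 802.5267 = 120.4 kg

120.4


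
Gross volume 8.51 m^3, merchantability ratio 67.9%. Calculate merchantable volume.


Formula: MV = V_total * (merchantable_pct / 100)
Merchantable fraction = 67.9% / 100 = 0.679
MV = 8.51 m^3 * 0.679 = 5.778 m^3

5.778


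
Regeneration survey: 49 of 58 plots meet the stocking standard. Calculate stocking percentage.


Formula: Stocking % = stocked plots / total plots * 100
Stocking = 49 / 58 * 100
Stocking = 0.8448 * 100 = 84.5%

84.5


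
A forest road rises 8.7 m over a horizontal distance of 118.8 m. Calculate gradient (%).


Formula: Gradient = rise / run * 100
Gradient = 8.7 / 118.8 * 100 = 7.3%

7.3


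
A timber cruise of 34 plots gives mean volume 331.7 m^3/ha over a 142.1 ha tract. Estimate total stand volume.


Formula: Total Volume = Mean Volume per ha * Total Area
Total Volume = 331.7 m^3/ha * 142.1 ha
Total Volume = 47135 m^3

47135


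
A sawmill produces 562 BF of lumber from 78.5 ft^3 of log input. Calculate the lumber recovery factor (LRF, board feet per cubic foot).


Formula: LRF = Lumber Output (BF) / Log Input (ft^3)
LRF = 562 BF / 78.5 ft^3
LRF = 7.16 BF/ft^3

7.16


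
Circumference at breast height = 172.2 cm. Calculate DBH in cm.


Formula: DBH = C / pi
DBH = 172.2 / pi
pi = 3.14159...
DBH = 54.8 cm

54.8


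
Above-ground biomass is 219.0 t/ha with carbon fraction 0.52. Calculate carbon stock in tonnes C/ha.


Formula: Carbon Stock = Biomass * Carbon Fraction
C = 219.0 t/ha * 0.52
C = 113.9 t C/ha

113.9


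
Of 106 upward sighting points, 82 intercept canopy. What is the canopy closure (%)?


Formula: Canopy closure = covered points / total points * 100
Closure = 82 / 106 * 100
Closure = 0.7736 * 100 = 77.4%

77.4


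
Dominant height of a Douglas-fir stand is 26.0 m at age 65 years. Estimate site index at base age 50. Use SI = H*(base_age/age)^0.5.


Formula: SI = H_dom * (base_age / age)^0.5
Age ratio = 50 / 65 = 0.76923
sqrt(age_ratio) = 0.87706
SI = 26.0 * 0.87706 = 22.8 m

22.8


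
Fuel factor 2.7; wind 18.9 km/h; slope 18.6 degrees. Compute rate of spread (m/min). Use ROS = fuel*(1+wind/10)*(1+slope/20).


Formula: ROS = fuel * (1 + wind/10) * (1 + slope/20)
Wind factor = 1 + 18.9/10 = 2.89
Slope factor = 1 + 18.6/20 = 1.93
ROS = 2.7 * 2.89 * 1.93 = 15.06 m/min

15.06


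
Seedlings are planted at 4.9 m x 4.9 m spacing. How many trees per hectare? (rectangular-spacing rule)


Formula: TPH = 10000 m^2/ha / (spacing_x * spacing_y)
Area per tree = 4.9 m * 4.9 m = 24.01 m^2
TPH = 10000 / 24.01 = 416 trees/ha

416


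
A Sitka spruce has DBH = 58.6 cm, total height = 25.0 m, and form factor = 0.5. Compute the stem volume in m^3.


Formula: V = pi * (DBH/200)^2 * H * ff
Radius = DBH/200 = 58.6/200 = 0.293 m
Radius^2 = 0.293^2 = 0.085849 m^2
V = pi * 0.085849 * 25.0 * 0.5
V = 3.371 m^3

3.371


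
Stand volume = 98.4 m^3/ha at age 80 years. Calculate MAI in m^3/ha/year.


Formula: MAI = Total Volume / Stand Age
MAI = 98.4 m^3/ha / 80 years
MAI = 1.23 m^3/ha/year

1.23


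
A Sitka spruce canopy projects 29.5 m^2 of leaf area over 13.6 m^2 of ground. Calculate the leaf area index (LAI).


Formula: LAI = total leaf area / ground area  (dimensionless)
LAI = 29.5 m^2 / 13.6 m^2
LAI = 2.17

2.17


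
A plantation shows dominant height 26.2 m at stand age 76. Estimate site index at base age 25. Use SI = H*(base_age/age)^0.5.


Formula: SI = H_dom * (base_age / age)^0.5
Age ratio = 25 / 76 = 0.32895
sqrt(age_ratio) = 0.57354
SI = 26.2 * 0.57354 = 15.0 m

15.0


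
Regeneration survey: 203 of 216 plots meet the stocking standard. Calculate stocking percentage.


Formula: Stocking % = stocked plots / total plots * 100
Stocking = 203 / 216 * 100
Stocking = 0.9398 * 100 = 94.0%

94.0


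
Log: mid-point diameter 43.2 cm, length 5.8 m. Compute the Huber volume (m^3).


Huber: V = Am * L,  Am = pi*(Dm/200)^2
Am = pi*(43.2/200)^2 = 0.146574 m^2
V = 0.146574*5.8 = 0.8501 m^3

0.8501


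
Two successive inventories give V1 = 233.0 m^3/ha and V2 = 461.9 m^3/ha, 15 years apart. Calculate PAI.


Formula: PAI = (V_T2 - V_T1) / (T2 - T1)
Volume increment = 461.9 - 233.0 = 228.9 m^3/ha
PAI = 228.9 / 15 = 15.26 m^3/ha/year

15.26


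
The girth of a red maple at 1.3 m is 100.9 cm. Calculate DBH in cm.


Formula: DBH = C / pi
DBH = 100.9 / pi
pi = 3.14159...
DBH = 32.1 cm

32.1


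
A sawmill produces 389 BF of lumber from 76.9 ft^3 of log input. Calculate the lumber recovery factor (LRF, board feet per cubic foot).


Formula: LRF = Lumber Output (BF) / Log Input (ft^3)
LRF = 389 BF / 76.9 ft^3
LRF = 5.06 BF/ft^3

5.06


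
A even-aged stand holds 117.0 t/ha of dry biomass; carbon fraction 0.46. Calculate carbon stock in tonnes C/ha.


Formula: Carbon Stock = Biomass * Carbon Fraction
C = 117.0 t/ha * 0.46
C = 53.8 t C/ha

53.8


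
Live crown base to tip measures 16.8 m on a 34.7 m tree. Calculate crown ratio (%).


Formula: Crown Ratio = (Crown Length / Total Height) * 100
CR = (16.8 m / 34.7 m) * 100
CR = 0.4841 * 100 = 48.4%

48.4


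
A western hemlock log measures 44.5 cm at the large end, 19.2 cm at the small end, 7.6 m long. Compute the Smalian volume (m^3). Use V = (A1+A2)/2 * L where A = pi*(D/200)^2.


Smalian: V = (A1 + A2)/2 * L,  A = pi*(D/200)^2
A1 = pi*(44.5/200)^2 = 0.155528 m^2
A2 = pi*(19.2/200)^2 = 0.028953 m^2
V = (0.155528+0.028953)/2*7.6 = 0.701 m^3

0.701


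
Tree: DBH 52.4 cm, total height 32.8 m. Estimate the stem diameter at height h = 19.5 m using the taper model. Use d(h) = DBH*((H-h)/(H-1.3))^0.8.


Taper: d(h) = DBH * ((H - h) / (H - 1.3))^0.8
Numerator = H - h = 32.8 - 19.5 = 13.3 m
Denominator = H - 1.3 = 32.8 - 1.3 = 31.5 m
Ratio = 13.3 / 31.5 = 0.42222
d = 52.4 * 0.42222^0.8 = 26.3 cm

26.3


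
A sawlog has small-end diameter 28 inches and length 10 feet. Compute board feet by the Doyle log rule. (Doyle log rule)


Doyle: BF = (D - 4)^2 * L / 16
Adjusted diameter = 28 - 4 = 24 in
(D-4)^2 = 24^2 = 576
BF = 576 * 10 / 16 = 360 BF

360


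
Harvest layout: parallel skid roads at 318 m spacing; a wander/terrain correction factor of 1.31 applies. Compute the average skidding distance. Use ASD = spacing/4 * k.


Formula: ASD = (spacing / 4) * correction
Uncorrected distance = spacing / 4 = 318 / 4 = 79.5 m
ASD = 79.5 * 1.31 = 104 m

104


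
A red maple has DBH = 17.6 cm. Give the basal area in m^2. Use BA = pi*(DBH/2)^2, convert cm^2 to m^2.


Formula: BA = pi * (DBH/2)^2 / 10000  (cm^2 to m^2)
Radius = DBH/2 = 17.6/2 = 8.8 cm
BA = pi * 8.8^2 / 10000
   = 243.2849 cm^2 / 10000
   = 0.0243 m^2

0.0243


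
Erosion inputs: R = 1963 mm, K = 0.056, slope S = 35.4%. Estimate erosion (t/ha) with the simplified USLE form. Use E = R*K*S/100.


Formula: E = R * K * S / 100  (simplified USLE)
R * K = 1963 * 0.056 = 109.928
E = 109.928 * 35.4 / 100 = 38.91 t/ha

38.91


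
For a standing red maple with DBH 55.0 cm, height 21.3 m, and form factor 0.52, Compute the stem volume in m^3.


Formula: V = pi * (DBH/200)^2 * H * ff
Radius = DBH/200 = 55.0/200 = 0.275 m
Radius^2 = 0.275^2 = 0.075625 m^2
V = pi * 0.075625 * 21.3 * 0.52
V = 2.631 m^3

2.631


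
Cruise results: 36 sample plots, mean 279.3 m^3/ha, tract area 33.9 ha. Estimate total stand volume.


Formula: Total Volume = Mean Volume per ha * Total Area
Total Volume = 279.3 m^3/ha * 33.9 ha
Total Volume = 9468 m^3

9468


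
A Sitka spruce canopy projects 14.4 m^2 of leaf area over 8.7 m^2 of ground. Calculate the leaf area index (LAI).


Formula: LAI = total leaf area / ground area  (dimensionless)
LAI = 14.4 m^2 / 8.7 m^2
LAI = 1.66

1.66


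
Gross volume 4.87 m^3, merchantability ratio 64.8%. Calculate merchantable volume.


Formula: MV = V_total * (merchantable_pct / 100)
Merchantable fraction = 64.8% / 100 = 0.648
MV = 4.87 m^3 * 0.648 = 3.156 m^3

3.156


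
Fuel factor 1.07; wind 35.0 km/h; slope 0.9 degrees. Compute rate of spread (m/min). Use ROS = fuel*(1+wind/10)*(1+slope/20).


Formula: ROS = fuel * (1 + wind/10) * (1 + slope/20)
Wind factor = 1 + 35.0/10 = 4.5
Slope factor = 1 + 0.9/20 = 1.045
ROS = 1.07 * 4.5 * 1.045 = 5.03 m/min

5.03


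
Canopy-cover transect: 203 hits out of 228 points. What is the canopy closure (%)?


Formula: Canopy closure = covered points / total points * 100
Closure = 203 / 228 * 100
Closure = 0.8904 * 100 = 89.0%

89.0


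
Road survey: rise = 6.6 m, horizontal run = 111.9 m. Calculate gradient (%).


Formula: Gradient = rise / run * 100
Gradient = 6.6 / 111.9 * 100 = 5.9%

5.9


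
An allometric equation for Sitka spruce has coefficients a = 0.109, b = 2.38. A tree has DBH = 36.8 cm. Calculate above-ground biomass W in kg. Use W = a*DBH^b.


Formula: W = a * DBH^b  (allometric power law)
DBH^b = 36.8^2.38 = 5329.8846
W = 0.109 * 5329.8846 = 581.0 kg

581.0


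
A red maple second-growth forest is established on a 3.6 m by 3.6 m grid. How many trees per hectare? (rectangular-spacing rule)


Formula: TPH = 10000 m^2/ha / (spacing_x * spacing_y)
Area per tree = 3.6 m * 3.6 m = 12.96 m^2
TPH = 10000 / 12.96 = 772 trees/ha

772


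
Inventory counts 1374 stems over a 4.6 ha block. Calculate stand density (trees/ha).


Formula: Stand Density = N_trees / Area_ha
Density = 1374 trees / 4.6 ha
Density = 299 trees/ha

299


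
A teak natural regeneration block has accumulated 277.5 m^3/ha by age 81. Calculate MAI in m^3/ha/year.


Formula: MAI = Total Volume / Stand Age
MAI = 277.5 m^3/ha / 81 years
MAI = 3.43 m^3/ha/year

3.43


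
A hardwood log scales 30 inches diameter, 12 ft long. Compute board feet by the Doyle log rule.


Doyle: BF = (D - 4)^2 * L / 16
Adjusted diameter = 30 - 4 = 26 in
(D-4)^2 = 26^2 = 676
BF = 676 * 12 / 16 = 507 BF

507


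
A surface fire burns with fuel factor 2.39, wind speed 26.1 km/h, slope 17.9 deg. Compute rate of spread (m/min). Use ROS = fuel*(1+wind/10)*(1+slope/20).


Formula: ROS = fuel * (1 + wind/10) * (1 + slope/20)
Wind factor = 1 + 26.1/10 = 3.61
Slope factor = 1 + 17.9/20 = 1.895
ROS = 2.39 * 3.61 * 1.895 = 16.35 m/min

16.35


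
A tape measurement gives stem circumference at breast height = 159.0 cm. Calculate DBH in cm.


Formula: DBH = C / pi
DBH = 159.0 / pi
pi = 3.14159...
DBH = 50.6 cm

50.6


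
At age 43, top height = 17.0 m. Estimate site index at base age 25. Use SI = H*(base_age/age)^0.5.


Formula: SI = H_dom * (base_age / age)^0.5
Age ratio = 25 / 43 = 0.5814
sqrt(age_ratio) = 0.76249
SI = 17.0 * 0.76249 = 13.0 m

13.0


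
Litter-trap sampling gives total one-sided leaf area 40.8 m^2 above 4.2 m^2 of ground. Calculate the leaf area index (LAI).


Formula: LAI = total leaf area / ground area  (dimensionless)
LAI = 40.8 m^2 / 4.2 m^2
LAI = 9.71

9.71


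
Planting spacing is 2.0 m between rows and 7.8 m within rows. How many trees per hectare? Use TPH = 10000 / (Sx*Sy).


Formula: TPH = 10000 m^2/ha / (spacing_x * spacing_y)
Area per tree = 2.0 m * 7.8 m = 15.6 m^2
TPH = 10000 / 15.6 = 641 trees/ha

641


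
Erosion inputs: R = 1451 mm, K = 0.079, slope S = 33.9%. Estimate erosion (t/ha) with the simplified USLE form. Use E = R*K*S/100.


Formula: E = R * K * S / 100  (simplified USLE)
R * K = 1451 * 0.079 = 114.629
E = 114.629 * 33.9 / 100 = 38.86 t/ha

38.86
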